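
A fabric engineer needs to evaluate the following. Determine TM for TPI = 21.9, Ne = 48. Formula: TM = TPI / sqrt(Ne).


Formula: TM = TPI / sqrt(Ne)
Step 1: sqrt(Ne) = sqrt(48) = 6.9282
Step 2: TM = 21.9 / 6.9282 = 3.16

3.16 TM


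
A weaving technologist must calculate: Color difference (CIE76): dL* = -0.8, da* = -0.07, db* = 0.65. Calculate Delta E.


Formula: Delta E = sqrt(dL*^2 + da*^2 + db*^2)
Step 1: dL*^2 = (-0.8)^2 = 0.64
Step 2: da*^2 = (-0.07)^2 = 0.0049
Step 3: db*^2 = 0.65^2 = 0.4225
Step 4: Sum = 0.64 + 0.0049 + 0.4225 = 1.0674
Step 5: Delta E = sqrt(1.0674) = 1.03

1.03 Delta E


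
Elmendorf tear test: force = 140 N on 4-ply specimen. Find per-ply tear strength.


Formula: Per-ply strength = Total force / Number of plies
Per-ply = 140 N / 4
Per-ply = 35 N

35 N


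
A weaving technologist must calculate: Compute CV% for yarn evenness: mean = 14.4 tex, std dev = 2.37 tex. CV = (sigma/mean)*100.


Formula: CV% = (standard deviation / mean) * 100
Step 1: Ratio = 2.37 / 14.4 = 0.164583
Step 2: CV% = 0.164583 * 100 = 16.4583% ≈ 16.5%

16.5%


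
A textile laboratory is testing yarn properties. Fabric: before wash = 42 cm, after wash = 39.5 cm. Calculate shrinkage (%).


Formula: Shrinkage% = ((L_before - L_after) / L_before) * 100
Step 1: Shrinkage = 42 - 39.5 = 2.5 cm
Step 2: Shrinkage% = (2.5 / 42) * 100
Step 3: Shrinkage% = 0.059524 * 100 = 5.9524% ≈ 6.0%

6.0%


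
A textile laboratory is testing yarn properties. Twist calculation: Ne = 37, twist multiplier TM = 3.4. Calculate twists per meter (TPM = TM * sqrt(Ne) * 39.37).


Formula: TPM = TM * sqrt(Ne) * 39.37
Step 1: sqrt(Ne) = sqrt(37) = 6.0828
Step 2: TM * sqrt(Ne) = 3.4 * 6.0828 = 20.6815
Step 3: TPM = 20.6815 * 39.37 = 814 twists/m

814 twists/m


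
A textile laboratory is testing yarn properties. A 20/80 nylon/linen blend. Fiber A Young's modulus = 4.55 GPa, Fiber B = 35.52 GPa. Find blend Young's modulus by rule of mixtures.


Formula: Blend property = (fraction_A * property_A) + (fraction_B * property_B)
Step 1: Contribution A = 20/100 * 4.55 GPa = 0.91 GPa
Step 2: Contribution B = 80/100 * 35.52 GPa = 28.416 GPa
Step 3: Blend Young's modulus = 0.91 + 28.416 = 29.326 GPa

29.326 GPa


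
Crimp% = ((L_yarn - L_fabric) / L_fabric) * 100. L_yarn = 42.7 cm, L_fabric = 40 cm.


Formula: Crimp% = ((L_yarn - L_fabric) / L_fabric) * 100
Step 1: Extension = 42.7 - 40 = 2.7 cm
Step 2: Crimp% = (2.7 / 40) * 100
Step 3: Crimp% = 0.0675 * 100 = 6.75% ≈ 6.8%

6.8%


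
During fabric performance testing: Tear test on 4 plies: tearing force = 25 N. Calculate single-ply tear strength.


Formula: Per-ply strength = Total force / Number of plies
Per-ply = 25 N / 4
Per-ply = 6.25 N

6.25 N


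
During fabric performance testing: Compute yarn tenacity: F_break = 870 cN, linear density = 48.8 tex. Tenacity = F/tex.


Formula: Tenacity = Breaking force / Linear density
Tenacity = 870 cN / 48.8 tex
Tenacity = 17.83 cN/tex

17.83 cN/tex


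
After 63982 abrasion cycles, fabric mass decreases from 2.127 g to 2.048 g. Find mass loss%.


Formula: Mass loss% = ((m_before - m_after) / m_before) * 100
Step 1: Mass loss = 2.127 - 2.048 = 0.079 g
Step 2: Ratio = 0.079 / 2.127 = 0.0371415
Step 3: Mass loss% = 0.0371415 * 100 = 3.71415% ≈ 3.71%

3.71%


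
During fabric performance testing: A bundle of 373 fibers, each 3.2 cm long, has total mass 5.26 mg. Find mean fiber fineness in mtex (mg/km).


Formula: fineness (mtex) = mass (mg) / total length (km) = (mass_mg / total_length_m) * 1000
Step 1: Convert fiber length: 3.2 cm = 0.032 m
Step 2: Total fiber length = 373 * 0.032 = 11.936 m
Step 3: Linear density = 5.26 mg / 11.936 m = 0.4407 mg/m
Step 4: fineness = 0.4407 * 1000 = 440.7 mtex

440.7 mtex


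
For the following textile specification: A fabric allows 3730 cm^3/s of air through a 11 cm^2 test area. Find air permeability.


Formula: Air Permeability = Airflow / Test Area
AP = 3730 cm^3/s / 11 cm^2
AP = 339.1 cm^3/s/cm^2

339.1 cm^3/s/cm^2


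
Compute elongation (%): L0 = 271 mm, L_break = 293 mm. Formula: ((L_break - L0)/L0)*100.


Formula: Elongation (%) = ((L_break - L0) / L0) * 100
Step 1: Extension = 293 - 271 = 22 mm
Step 2: Elongation = (22 / 271) * 100
Step 3: Elongation = 0.081181 * 100 = 8.1181% ≈ 8.1%

8.1%


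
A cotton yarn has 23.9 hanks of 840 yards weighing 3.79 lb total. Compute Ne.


Formula: Ne = hanks / mass_lb
Substituting: Ne = 23.9 / 3.79
Ne = 6.3

6.3 Ne


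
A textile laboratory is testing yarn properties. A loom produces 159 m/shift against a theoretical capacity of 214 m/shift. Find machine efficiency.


Formula: Efficiency% = (Actual output / Theoretical output) * 100
Efficiency% = (159 / 214) * 100
Efficiency% = 0.742991 * 100 = 74.2991% ≈ 74.3%

74.3%


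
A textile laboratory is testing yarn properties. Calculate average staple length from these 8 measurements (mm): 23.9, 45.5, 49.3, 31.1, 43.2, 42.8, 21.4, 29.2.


Formula: Mean = sum of lengths / count
Sum = 23.9 + 45.5 + 49.3 + 31.1 + 43.2 + 42.8 + 21.4 + 29.2
Sum = 286.4 mm
Mean = 286.4 / 8 = 35.80 mm

35.80 mm


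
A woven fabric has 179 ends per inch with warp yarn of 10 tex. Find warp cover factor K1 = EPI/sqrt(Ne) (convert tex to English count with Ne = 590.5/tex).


Formula: K1 = EPI / sqrt(Ne), with Ne = 590.5 / tex_warp
Step 1: Ne = 590.5 / 10 = 59.05
Step 2: sqrt(Ne) = sqrt(59.05) = 7.6844
Step 3: K1 = 179 / 7.6844 = 23.3

23.3


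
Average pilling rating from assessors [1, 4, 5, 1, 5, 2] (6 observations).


Formula: Mean = sum / count
Sum = 1 + 4 + 5 + 1 + 5 + 2 = 18
Mean = 18 / 6 = 3.0

3.0


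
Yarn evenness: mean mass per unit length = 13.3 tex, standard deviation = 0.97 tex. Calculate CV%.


Formula: CV% = (standard deviation / mean) * 100
Step 1: Ratio = 0.97 / 13.3 = 0.072932
Step 2: CV% = 0.072932 * 100 = 7.2932% ≈ 7.3%

7.3%


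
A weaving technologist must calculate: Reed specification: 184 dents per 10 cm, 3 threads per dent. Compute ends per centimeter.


Formula: EPC = (dents per 10 cm * ends per dent) / 10
Step 1: Total ends per 10 cm = 184 * 3 = 552
Step 2: EPC = 552 / 10 = 55.2 ends/cm

55.2 ends/cm


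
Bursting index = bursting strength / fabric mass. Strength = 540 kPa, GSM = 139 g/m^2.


Formula: Bursting Index = Bursting Strength / Fabric GSM
BI = 540 kPa / 139 g/m^2
BI = 3.885 kPa/(g/m^2)

3.885 kPa/(g/m^2)


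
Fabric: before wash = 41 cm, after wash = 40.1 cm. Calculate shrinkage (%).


Formula: Shrinkage% = ((L_before - L_after) / L_before) * 100
Step 1: Shrinkage = 41 - 40.1 = 0.9 cm
Step 2: Shrinkage% = (0.9 / 41) * 100
Step 3: Shrinkage% = 0.021951 * 100 = 2.1951% ≈ 2.2%

2.2%


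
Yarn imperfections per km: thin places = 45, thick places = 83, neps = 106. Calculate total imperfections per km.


Formula: Total = thin places + thick places + neps
Total = 45 + 83 + 106
Total = 234 imperfections/km

234 imperfections/km


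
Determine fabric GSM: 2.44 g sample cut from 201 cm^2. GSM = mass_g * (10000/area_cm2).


Formula: GSM = mass_g / area_m2
Step 1: Convert area: 201 cm^2 = 201 / 10000 = 0.0201 m^2
Step 2: GSM = 2.44 g / 0.0201 m^2 = 121.4 g/m^2

121.4 g/m^2


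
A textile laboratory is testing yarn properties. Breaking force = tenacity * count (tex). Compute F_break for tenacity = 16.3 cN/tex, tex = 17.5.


Formula: Breaking force = Tenacity * Linear density
F = 16.3 cN/tex * 17.5 tex
F = 285.25 cN

285.25 cN


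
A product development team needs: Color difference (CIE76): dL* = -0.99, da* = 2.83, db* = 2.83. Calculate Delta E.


Formula: Delta E = sqrt(dL*^2 + da*^2 + db*^2)
Step 1: dL*^2 = (-0.99)^2 = 0.9801
Step 2: da*^2 = 2.83^2 = 8.0089
Step 3: db*^2 = 2.83^2 = 8.0089
Step 4: Sum = 0.9801 + 8.0089 + 8.0089 = 16.9979
Step 5: Delta E = sqrt(16.9979) = 4.12

4.12 Delta E


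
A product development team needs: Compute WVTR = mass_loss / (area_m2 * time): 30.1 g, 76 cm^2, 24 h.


Formula: WVTR = mass_loss / (area * time)
Step 1: Convert area: 76 cm^2 = 0.0076 m^2
Step 2: WVTR = 30.1 g / (0.0076 m^2 * 24 h)
Step 3: WVTR = 30.1 / 0.1824 = 165.0 g/m^2/h

165.0 g/m^2/h


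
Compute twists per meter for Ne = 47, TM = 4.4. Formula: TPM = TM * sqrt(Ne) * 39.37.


Formula: TPM = TM * sqrt(Ne) * 39.37
Step 1: sqrt(Ne) = sqrt(47) = 6.8557
Step 2: TM * sqrt(Ne) = 4.4 * 6.8557 = 30.1651
Step 3: TPM = 30.1651 * 39.37 = 1188 twists/m

1188 twists/m


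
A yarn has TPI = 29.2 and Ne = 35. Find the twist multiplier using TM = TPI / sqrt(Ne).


Formula: TM = TPI / sqrt(Ne)
Step 1: sqrt(Ne) = sqrt(35) = 5.9161
Step 2: TM = 29.2 / 5.9161 = 4.94

4.94 TM


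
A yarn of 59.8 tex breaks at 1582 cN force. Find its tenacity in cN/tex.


Formula: Tenacity = Breaking force / Linear density
Tenacity = 1582 cN / 59.8 tex
Tenacity = 26.45 cN/tex

26.45 cN/tex


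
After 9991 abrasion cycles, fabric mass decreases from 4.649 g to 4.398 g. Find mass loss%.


Formula: Mass loss% = ((m_before - m_after) / m_before) * 100
Step 1: Mass loss = 4.649 - 4.398 = 0.251 g
Step 2: Ratio = 0.251 / 4.649 = 0.0539901
Step 3: Mass loss% = 0.0539901 * 100 = 5.39901% ≈ 5.40%

5.40%


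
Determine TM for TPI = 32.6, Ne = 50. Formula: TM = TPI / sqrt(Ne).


Formula: TM = TPI / sqrt(Ne)
Step 1: sqrt(Ne) = sqrt(50) = 7.0711
Step 2: TM = 32.6 / 7.0711 = 4.61

4.61 TM


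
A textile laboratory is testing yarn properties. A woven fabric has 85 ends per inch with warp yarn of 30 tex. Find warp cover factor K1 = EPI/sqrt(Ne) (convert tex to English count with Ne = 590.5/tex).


Formula: K1 = EPI / sqrt(Ne), with Ne = 590.5 / tex_warp
Step 1: Ne = 590.5 / 30 = 19.683
Step 2: sqrt(Ne) = sqrt(19.683) = 4.4366
Step 3: K1 = 85 / 4.4366 = 19.2

19.2


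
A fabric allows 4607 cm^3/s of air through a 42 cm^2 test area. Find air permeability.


Formula: Air Permeability = Airflow / Test Area
AP = 4607 cm^3/s / 42 cm^2
AP = 109.7 cm^3/s/cm^2

109.7 cm^3/s/cm^2


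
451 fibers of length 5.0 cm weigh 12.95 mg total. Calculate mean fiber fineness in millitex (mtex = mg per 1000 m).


Formula: fineness (mtex) = mass (mg) / total length (km) = (mass_mg / total_length_m) * 1000
Step 1: Convert fiber length: 5.0 cm = 0.05 m
Step 2: Total fiber length = 451 * 0.05 = 22.55 m
Step 3: Linear density = 12.95 mg / 22.55 m = 0.5743 mg/m
Step 4: fineness = 0.5743 * 1000 = 574.3 mtex

574.3 mtex


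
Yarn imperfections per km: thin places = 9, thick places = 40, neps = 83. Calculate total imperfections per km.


Formula: Total = thin places + thick places + neps
Total = 9 + 40 + 83
Total = 132 imperfections/km

132 imperfections/km


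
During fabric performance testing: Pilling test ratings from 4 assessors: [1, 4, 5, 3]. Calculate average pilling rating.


Formula: Mean = sum / count
Sum = 1 + 4 + 5 + 3 = 13
Mean = 13 / 4 = 3.3

3.3


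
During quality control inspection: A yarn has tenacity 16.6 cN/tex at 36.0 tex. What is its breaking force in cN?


Formula: Breaking force = Tenacity * Linear density
F = 16.6 cN/tex * 36.0 tex
F = 597.60 cN

597.60 cN


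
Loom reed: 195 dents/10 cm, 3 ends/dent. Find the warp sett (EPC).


Formula: EPC = (dents per 10 cm * ends per dent) / 10
Step 1: Total ends per 10 cm = 195 * 3 = 585
Step 2: EPC = 585 / 10 = 58.5 ends/cm

58.5 ends/cm


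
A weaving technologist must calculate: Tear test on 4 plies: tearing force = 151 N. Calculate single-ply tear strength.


Formula: Per-ply strength = Total force / Number of plies
Per-ply = 151 N / 4
Per-ply = 37.75 N

37.75 N


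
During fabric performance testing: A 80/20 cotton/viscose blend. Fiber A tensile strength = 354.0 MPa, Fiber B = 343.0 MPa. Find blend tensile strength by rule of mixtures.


Formula: Blend property = (fraction_A * property_A) + (fraction_B * property_B)
Step 1: Contribution A = 80/100 * 354.0 MPa = 283.2 MPa
Step 2: Contribution B = 20/100 * 343.0 MPa = 68.6 MPa
Step 3: Blend tensile strength = 283.2 + 68.6 = 351.8 MPa

351.8 MPa


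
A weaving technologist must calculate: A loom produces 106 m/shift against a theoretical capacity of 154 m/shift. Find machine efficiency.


Formula: Efficiency% = (Actual output / Theoretical output) * 100
Efficiency% = (106 / 154) * 100
Efficiency% = 0.688312 * 100 = 68.8312% ≈ 68.8%

68.8%


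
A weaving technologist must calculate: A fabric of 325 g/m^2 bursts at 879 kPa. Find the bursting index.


Formula: Bursting Index = Bursting Strength / Fabric GSM
BI = 879 kPa / 325 g/m^2
BI = 2.705 kPa/(g/m^2)

2.705 kPa/(g/m^2)


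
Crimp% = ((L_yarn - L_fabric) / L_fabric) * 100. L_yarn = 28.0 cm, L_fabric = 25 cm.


Formula: Crimp% = ((L_yarn - L_fabric) / L_fabric) * 100
Step 1: Extension = 28.0 - 25 = 3.0 cm
Step 2: Crimp% = (3.0 / 25) * 100
Step 3: Crimp% = 0.12 * 100 = 12.0%

12.0%


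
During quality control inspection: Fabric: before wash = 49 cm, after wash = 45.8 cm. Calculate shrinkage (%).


Formula: Shrinkage% = ((L_before - L_after) / L_before) * 100
Step 1: Shrinkage = 49 - 45.8 = 3.2 cm
Step 2: Shrinkage% = (3.2 / 49) * 100
Step 3: Shrinkage% = 0.065306 * 100 = 6.5306% ≈ 6.5%

6.5%


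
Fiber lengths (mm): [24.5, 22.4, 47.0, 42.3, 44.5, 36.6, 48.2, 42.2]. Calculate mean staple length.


Formula: Mean = sum of lengths / count
Sum = 24.5 + 22.4 + 47.0 + 42.3 + 44.5 + 36.6 + 48.2 + 42.2
Sum = 307.7 mm
Mean = 307.7 / 8 = 38.46 mm

38.46 mm


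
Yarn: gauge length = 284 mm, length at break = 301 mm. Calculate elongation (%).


Formula: Elongation (%) = ((L_break - L0) / L0) * 100
Step 1: Extension = 301 - 284 = 17 mm
Step 2: Elongation = (17 / 284) * 100
Step 3: Elongation = 0.059859 * 100 = 5.9859% ≈ 6.0%

6.0%


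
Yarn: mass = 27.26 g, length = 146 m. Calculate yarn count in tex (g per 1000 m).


Formula: Tex = (mass_g / length_m) * 1000
Substituting: Tex = (27.26 / 146) * 1000
Intermediate: 27.26 / 146 = 0.18671233 g/m
Tex = 0.18671233 * 1000 = 186.71 tex

186.71 tex


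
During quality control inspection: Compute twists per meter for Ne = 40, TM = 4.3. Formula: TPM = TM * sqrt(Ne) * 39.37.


Formula: TPM = TM * sqrt(Ne) * 39.37
Step 1: sqrt(Ne) = sqrt(40) = 6.3246
Step 2: TM * sqrt(Ne) = 4.3 * 6.3246 = 27.1958
Step 3: TPM = 27.1958 * 39.37 = 1071 twists/m

1071 twists/m


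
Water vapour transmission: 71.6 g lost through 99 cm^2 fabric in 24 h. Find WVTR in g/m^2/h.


Formula: WVTR = mass_loss / (area * time)
Step 1: Convert area: 99 cm^2 = 0.0099 m^2
Step 2: WVTR = 71.6 g / (0.0099 m^2 * 24 h)
Step 3: WVTR = 71.6 / 0.2376 = 301.3 g/m^2/h

301.3 g/m^2/h


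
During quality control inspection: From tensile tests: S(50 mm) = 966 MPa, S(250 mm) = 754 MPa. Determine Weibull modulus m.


Formula: m = ln(L1/L2) / ln(S2/S1)
Step 1: ln(L1/L2) = ln(50/250) = -1.60944
Step 2: S2/S1 = 754/966 = 0.78054
Step 3: ln(S2/S1) = ln(0.78054) = -0.24777
Step 4: m = -1.60944 / -0.24777 = 6.50

6.50 (Weibull m)


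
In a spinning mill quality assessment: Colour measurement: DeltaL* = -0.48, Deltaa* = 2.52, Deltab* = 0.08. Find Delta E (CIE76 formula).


Formula: Delta E = sqrt(dL*^2 + da*^2 + db*^2)
Step 1: dL*^2 = (-0.48)^2 = 0.2304
Step 2: da*^2 = 2.52^2 = 6.3504
Step 3: db*^2 = 0.08^2 = 0.0064
Step 4: Sum = 0.2304 + 6.3504 + 0.0064 = 6.5872
Step 5: Delta E = sqrt(6.5872) = 2.57

2.57 Delta E


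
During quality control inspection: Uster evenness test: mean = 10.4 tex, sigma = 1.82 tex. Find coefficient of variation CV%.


Formula: CV% = (standard deviation / mean) * 100
Step 1: Ratio = 1.82 / 10.4 = 0.175
Step 2: CV% = 0.175 * 100 = 17.5%

17.5%


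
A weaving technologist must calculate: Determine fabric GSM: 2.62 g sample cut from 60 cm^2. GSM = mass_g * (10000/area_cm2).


Formula: GSM = mass_g / area_m2
Step 1: Convert area: 60 cm^2 = 60 / 10000 = 0.006 m^2
Step 2: GSM = 2.62 g / 0.006 m^2 = 436.7 g/m^2

436.7 g/m^2


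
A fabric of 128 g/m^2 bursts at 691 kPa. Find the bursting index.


Formula: Bursting Index = Bursting Strength / Fabric GSM
BI = 691 kPa / 128 g/m^2
BI = 5.398 kPa/(g/m^2)

5.398 kPa/(g/m^2)


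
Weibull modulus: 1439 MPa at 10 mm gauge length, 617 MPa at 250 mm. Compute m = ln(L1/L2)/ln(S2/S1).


Formula: m = ln(L1/L2) / ln(S2/S1)
Step 1: ln(L1/L2) = ln(10/250) = -3.21888
Step 2: S2/S1 = 617/1439 = 0.42877
Step 3: ln(S2/S1) = ln(0.42877) = -0.84683
Step 4: m = -3.21888 / -0.84683 = 3.80

3.80 (Weibull m)


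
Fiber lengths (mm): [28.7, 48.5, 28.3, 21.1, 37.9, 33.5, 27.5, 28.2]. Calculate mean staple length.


Formula: Mean = sum of lengths / count
Sum = 28.7 + 48.5 + 28.3 + 21.1 + 37.9 + 33.5 + 27.5 + 28.2
Sum = 253.7 mm
Mean = 253.7 / 8 = 31.71 mm

31.71 mm


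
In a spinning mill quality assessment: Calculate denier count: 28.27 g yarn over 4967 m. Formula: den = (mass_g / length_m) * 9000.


Formula: den = (mass_g / length_m) * 9000
Substituting: den = (28.27 / 4967) * 9000
Intermediate: 28.27 / 4967 = 0.00569156 g/m
den = 0.00569156 * 9000 = 51.2 denier

51.2 denier


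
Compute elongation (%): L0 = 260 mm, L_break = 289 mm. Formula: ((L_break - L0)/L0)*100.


Formula: Elongation (%) = ((L_break - L0) / L0) * 100
Step 1: Extension = 289 - 260 = 29 mm
Step 2: Elongation = (29 / 260) * 100
Step 3: Elongation = 0.111538 * 100 = 11.1538% ≈ 11.2%

11.2%


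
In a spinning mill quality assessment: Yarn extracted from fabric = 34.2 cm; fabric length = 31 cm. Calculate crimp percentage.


Formula: Crimp% = ((L_yarn - L_fabric) / L_fabric) * 100
Step 1: Extension = 34.2 - 31 = 3.2 cm
Step 2: Crimp% = (3.2 / 31) * 100
Step 3: Crimp% = 0.103226 * 100 = 10.3226% ≈ 10.3%

10.3%


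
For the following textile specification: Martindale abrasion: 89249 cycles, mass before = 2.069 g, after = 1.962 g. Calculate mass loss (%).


Formula: Mass loss% = ((m_before - m_after) / m_before) * 100
Step 1: Mass loss = 2.069 - 1.962 = 0.107 g
Step 2: Ratio = 0.107 / 2.069 = 0.0517158
Step 3: Mass loss% = 0.0517158 * 100 = 5.17158% ≈ 5.17%

5.17%


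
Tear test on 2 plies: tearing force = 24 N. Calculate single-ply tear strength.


Formula: Per-ply strength = Total force / Number of plies
Per-ply = 24 N / 2
Per-ply = 12 N

12 N


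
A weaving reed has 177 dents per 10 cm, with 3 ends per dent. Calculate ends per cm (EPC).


Formula: EPC = (dents per 10 cm * ends per dent) / 10
Step 1: Total ends per 10 cm = 177 * 3 = 531
Step 2: EPC = 531 / 10 = 53.1 ends/cm

53.1 ends/cm


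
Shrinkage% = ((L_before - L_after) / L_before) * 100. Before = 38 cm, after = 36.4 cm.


Formula: Shrinkage% = ((L_before - L_after) / L_before) * 100
Step 1: Shrinkage = 38 - 36.4 = 1.6 cm
Step 2: Shrinkage% = (1.6 / 38) * 100
Step 3: Shrinkage% = 0.042105 * 100 = 4.2105% ≈ 4.2%

4.2%


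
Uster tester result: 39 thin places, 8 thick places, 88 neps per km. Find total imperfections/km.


Formula: Total = thin places + thick places + neps
Total = 39 + 8 + 88
Total = 135 imperfections/km

135 imperfections/km


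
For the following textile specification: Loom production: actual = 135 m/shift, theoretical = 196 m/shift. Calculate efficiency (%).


Formula: Efficiency% = (Actual output / Theoretical output) * 100
Efficiency% = (135 / 196) * 100
Efficiency% = 0.688776 * 100 = 68.8776% ≈ 68.9%

68.9%


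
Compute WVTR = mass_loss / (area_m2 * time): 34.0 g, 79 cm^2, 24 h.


Formula: WVTR = mass_loss / (area * time)
Step 1: Convert area: 79 cm^2 = 0.0079 m^2
Step 2: WVTR = 34.0 g / (0.0079 m^2 * 24 h)
Step 3: WVTR = 34.0 / 0.1896 = 179.3 g/m^2/h

179.3 g/m^2/h


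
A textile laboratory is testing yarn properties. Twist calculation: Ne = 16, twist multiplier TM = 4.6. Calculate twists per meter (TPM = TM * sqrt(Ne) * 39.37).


Formula: TPM = TM * sqrt(Ne) * 39.37
Step 1: sqrt(Ne) = sqrt(16) = 4
Step 2: TM * sqrt(Ne) = 4.6 * 4 = 18.4
Step 3: TPM = 18.4 * 39.37 = 724 twists/m

724 twists/m


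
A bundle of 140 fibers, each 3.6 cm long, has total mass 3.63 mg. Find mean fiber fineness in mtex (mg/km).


Formula: fineness (mtex) = mass (mg) / total length (km) = (mass_mg / total_length_m) * 1000
Step 1: Convert fiber length: 3.6 cm = 0.036 m
Step 2: Total fiber length = 140 * 0.036 = 5.04 m
Step 3: Linear density = 3.63 mg / 5.04 m = 0.7202 mg/m
Step 4: fineness = 0.7202 * 1000 = 720.2 mtex

720.2 mtex


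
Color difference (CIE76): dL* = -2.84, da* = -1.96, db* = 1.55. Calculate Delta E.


Formula: Delta E = sqrt(dL*^2 + da*^2 + db*^2)
Step 1: dL*^2 = (-2.84)^2 = 8.0656
Step 2: da*^2 = (-1.96)^2 = 3.8416
Step 3: db*^2 = 1.55^2 = 2.4025
Step 4: Sum = 8.0656 + 3.8416 + 2.4025 = 14.3097
Step 5: Delta E = sqrt(14.3097) = 3.78

3.78 Delta E


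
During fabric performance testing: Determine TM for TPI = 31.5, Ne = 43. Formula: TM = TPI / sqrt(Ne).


Formula: TM = TPI / sqrt(Ne)
Step 1: sqrt(Ne) = sqrt(43) = 6.5574
Step 2: TM = 31.5 / 6.5574 = 4.80

4.80 TM


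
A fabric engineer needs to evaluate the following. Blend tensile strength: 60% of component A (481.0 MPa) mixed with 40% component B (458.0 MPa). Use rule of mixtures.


Formula: Blend property = (fraction_A * property_A) + (fraction_B * property_B)
Step 1: Contribution A = 60/100 * 481.0 MPa = 288.6 MPa
Step 2: Contribution B = 40/100 * 458.0 MPa = 183.2 MPa
Step 3: Blend tensile strength = 288.6 + 183.2 = 471.8 MPa

471.8 MPa


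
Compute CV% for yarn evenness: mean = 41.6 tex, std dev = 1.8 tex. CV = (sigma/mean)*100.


Formula: CV% = (standard deviation / mean) * 100
Step 1: Ratio = 1.8 / 41.6 = 0.043269
Step 2: CV% = 0.043269 * 100 = 4.3269% ≈ 4.3%

4.3%


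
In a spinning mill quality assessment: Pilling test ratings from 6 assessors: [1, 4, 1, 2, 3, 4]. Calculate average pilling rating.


Formula: Mean = sum / count
Sum = 1 + 4 + 1 + 2 + 3 + 4 = 15
Mean = 15 / 6 = 2.5

2.5


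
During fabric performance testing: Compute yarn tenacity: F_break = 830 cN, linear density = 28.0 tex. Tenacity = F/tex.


Formula: Tenacity = Breaking force / Linear density
Tenacity = 830 cN / 28.0 tex
Tenacity = 29.64 cN/tex

29.64 cN/tex


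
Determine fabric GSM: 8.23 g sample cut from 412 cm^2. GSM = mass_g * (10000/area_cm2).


Formula: GSM = mass_g / area_m2
Step 1: Convert area: 412 cm^2 = 412 / 10000 = 0.0412 m^2
Step 2: GSM = 8.23 g / 0.0412 m^2 = 199.8 g/m^2

199.8 g/m^2


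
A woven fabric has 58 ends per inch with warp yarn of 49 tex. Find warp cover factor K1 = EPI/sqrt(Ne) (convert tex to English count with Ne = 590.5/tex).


Formula: K1 = EPI / sqrt(Ne), with Ne = 590.5 / tex_warp
Step 1: Ne = 590.5 / 49 = 12.051
Step 2: sqrt(Ne) = sqrt(12.051) = 3.4715
Step 3: K1 = 58 / 3.4715 = 16.7

16.7


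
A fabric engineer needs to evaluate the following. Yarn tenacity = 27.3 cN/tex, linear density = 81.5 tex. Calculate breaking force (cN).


Formula: Breaking force = Tenacity * Linear density
F = 27.3 cN/tex * 81.5 tex
F = 2224.95 cN

2224.95 cN


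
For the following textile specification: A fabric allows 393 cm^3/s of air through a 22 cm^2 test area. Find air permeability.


Formula: Air Permeability = Airflow / Test Area
AP = 393 cm^3/s / 22 cm^2
AP = 17.9 cm^3/s/cm^2

17.9 cm^3/s/cm^2


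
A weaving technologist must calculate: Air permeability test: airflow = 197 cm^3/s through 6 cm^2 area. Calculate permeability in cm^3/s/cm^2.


Formula: Air Permeability = Airflow / Test Area
AP = 197 cm^3/s / 6 cm^2
AP = 32.8 cm^3/s/cm^2

32.8 cm^3/s/cm^2


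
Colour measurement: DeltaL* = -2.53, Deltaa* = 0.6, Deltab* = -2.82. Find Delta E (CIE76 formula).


Formula: Delta E = sqrt(dL*^2 + da*^2 + db*^2)
Step 1: dL*^2 = (-2.53)^2 = 6.4009
Step 2: da*^2 = 0.6^2 = 0.36
Step 3: db*^2 = (-2.82)^2 = 7.9524
Step 4: Sum = 6.4009 + 0.36 + 7.9524 = 14.7133
Step 5: Delta E = sqrt(14.7133) = 3.84

3.84 Delta E


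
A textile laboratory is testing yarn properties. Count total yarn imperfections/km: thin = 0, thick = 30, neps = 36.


Formula: Total = thin places + thick places + neps
Total = 0 + 30 + 36
Total = 66 imperfections/km

66 imperfections/km


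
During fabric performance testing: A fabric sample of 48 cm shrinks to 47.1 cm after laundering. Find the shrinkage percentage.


Formula: Shrinkage% = ((L_before - L_after) / L_before) * 100
Step 1: Shrinkage = 48 - 47.1 = 0.9 cm
Step 2: Shrinkage% = (0.9 / 48) * 100
Step 3: Shrinkage% = 0.01875 * 100 = 1.875% ≈ 1.9%

1.9%


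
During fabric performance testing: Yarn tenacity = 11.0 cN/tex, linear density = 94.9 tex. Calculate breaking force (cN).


Formula: Breaking force = Tenacity * Linear density
F = 11.0 cN/tex * 94.9 tex
F = 1043.90 cN

1043.90 cN


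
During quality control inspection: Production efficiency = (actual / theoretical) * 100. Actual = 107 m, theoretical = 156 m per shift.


Formula: Efficiency% = (Actual output / Theoretical output) * 100
Efficiency% = (107 / 156) * 100
Efficiency% = 0.685897 * 100 = 68.5897% ≈ 68.6%

68.6%


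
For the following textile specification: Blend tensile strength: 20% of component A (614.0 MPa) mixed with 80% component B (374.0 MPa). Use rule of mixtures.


Formula: Blend property = (fraction_A * property_A) + (fraction_B * property_B)
Step 1: Contribution A = 20/100 * 614.0 MPa = 122.8 MPa
Step 2: Contribution B = 80/100 * 374.0 MPa = 299.2 MPa
Step 3: Blend tensile strength = 122.8 + 299.2 = 422.0 MPa

422.0 MPa


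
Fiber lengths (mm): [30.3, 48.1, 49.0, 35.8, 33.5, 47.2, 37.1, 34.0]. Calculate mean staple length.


Formula: Mean = sum of lengths / count
Sum = 30.3 + 48.1 + 49.0 + 35.8 + 33.5 + 47.2 + 37.1 + 34.0
Sum = 315.0 mm
Mean = 315.0 / 8 = 39.38 mm

39.38 mm


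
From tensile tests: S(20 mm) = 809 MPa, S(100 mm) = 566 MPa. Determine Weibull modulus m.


Formula: m = ln(L1/L2) / ln(S2/S1)
Step 1: ln(L1/L2) = ln(20/100) = -1.60944
Step 2: S2/S1 = 566/809 = 0.69963
Step 3: ln(S2/S1) = ln(0.69963) = -0.35720
Step 4: m = -1.60944 / -0.35720 = 4.51

4.51 (Weibull m)


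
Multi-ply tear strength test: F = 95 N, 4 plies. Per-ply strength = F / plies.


Formula: Per-ply strength = Total force / Number of plies
Per-ply = 95 N / 4
Per-ply = 23.75 N

23.75 N


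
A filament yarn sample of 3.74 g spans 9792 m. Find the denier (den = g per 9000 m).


Formula: den = (mass_g / length_m) * 9000
Substituting: den = (3.74 / 9792) * 9000
Intermediate: 3.74 / 9792 = 0.00038194 g/m
den = 0.00038194 * 9000 = 3.4 denier

3.4 denier


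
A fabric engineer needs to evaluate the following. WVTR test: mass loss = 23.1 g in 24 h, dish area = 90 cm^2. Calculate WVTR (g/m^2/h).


Formula: WVTR = mass_loss / (area * time)
Step 1: Convert area: 90 cm^2 = 0.009 m^2
Step 2: WVTR = 23.1 g / (0.009 m^2 * 24 h)
Step 3: WVTR = 23.1 / 0.216 = 106.9 g/m^2/h

106.9 g/m^2/h


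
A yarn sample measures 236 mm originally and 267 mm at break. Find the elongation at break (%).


Formula: Elongation (%) = ((L_break - L0) / L0) * 100
Step 1: Extension = 267 - 236 = 31 mm
Step 2: Elongation = (31 / 236) * 100
Step 3: Elongation = 0.131356 * 100 = 13.1356% ≈ 13.1%

13.1%


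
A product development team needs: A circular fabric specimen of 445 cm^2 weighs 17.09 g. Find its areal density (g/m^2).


Formula: GSM = mass_g / area_m2
Step 1: Convert area: 445 cm^2 = 445 / 10000 = 0.0445 m^2
Step 2: GSM = 17.09 g / 0.0445 m^2 = 384.0 g/m^2

384.0 g/m^2


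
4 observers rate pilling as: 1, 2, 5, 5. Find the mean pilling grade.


Formula: Mean = sum / count
Sum = 1 + 2 + 5 + 5 = 13
Mean = 13 / 4 = 3.3

3.3


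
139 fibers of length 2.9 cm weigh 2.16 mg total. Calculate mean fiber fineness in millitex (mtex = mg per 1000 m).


Formula: fineness (mtex) = mass (mg) / total length (km) = (mass_mg / total_length_m) * 1000
Step 1: Convert fiber length: 2.9 cm = 0.029 m
Step 2: Total fiber length = 139 * 0.029 = 4.031 m
Step 3: Linear density = 2.16 mg / 4.031 m = 0.5358 mg/m
Step 4: fineness = 0.5358 * 1000 = 535.8 mtex

535.8 mtex


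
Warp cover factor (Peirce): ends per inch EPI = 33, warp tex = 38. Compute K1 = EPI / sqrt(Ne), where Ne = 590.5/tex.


Formula: K1 = EPI / sqrt(Ne), with Ne = 590.5 / tex_warp
Step 1: Ne = 590.5 / 38 = 15.539
Step 2: sqrt(Ne) = sqrt(15.539) = 3.942
Step 3: K1 = 33 / 3.942 = 8.4

8.4


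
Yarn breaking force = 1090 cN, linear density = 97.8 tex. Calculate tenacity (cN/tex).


Formula: Tenacity = Breaking force / Linear density
Tenacity = 1090 cN / 97.8 tex
Tenacity = 11.15 cN/tex

11.15 cN/tex


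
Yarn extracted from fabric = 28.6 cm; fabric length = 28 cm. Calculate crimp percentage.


Formula: Crimp% = ((L_yarn - L_fabric) / L_fabric) * 100
Step 1: Extension = 28.6 - 28 = 0.6 cm
Step 2: Crimp% = (0.6 / 28) * 100
Step 3: Crimp% = 0.021429 * 100 = 2.1429% ≈ 2.1%

2.1%


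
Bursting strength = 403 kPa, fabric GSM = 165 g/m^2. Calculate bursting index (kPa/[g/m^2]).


Formula: Bursting Index = Bursting Strength / Fabric GSM
BI = 403 kPa / 165 g/m^2
BI = 2.442 kPa/(g/m^2)

2.442 kPa/(g/m^2)


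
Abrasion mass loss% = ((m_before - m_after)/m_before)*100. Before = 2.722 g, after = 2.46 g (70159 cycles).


Formula: Mass loss% = ((m_before - m_after) / m_before) * 100
Step 1: Mass loss = 2.722 - 2.46 = 0.262 g
Step 2: Ratio = 0.262 / 2.722 = 0.0962528
Step 3: Mass loss% = 0.0962528 * 100 = 9.62528% ≈ 9.63%

9.63%


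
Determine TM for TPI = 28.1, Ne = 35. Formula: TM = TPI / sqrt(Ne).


Formula: TM = TPI / sqrt(Ne)
Step 1: sqrt(Ne) = sqrt(35) = 5.9161
Step 2: TM = 28.1 / 5.9161 = 4.75

4.75 TM


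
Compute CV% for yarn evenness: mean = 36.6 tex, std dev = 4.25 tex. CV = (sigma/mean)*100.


Formula: CV% = (standard deviation / mean) * 100
Step 1: Ratio = 4.25 / 36.6 = 0.11612
Step 2: CV% = 0.11612 * 100 = 11.612% ≈ 11.6%

11.6%


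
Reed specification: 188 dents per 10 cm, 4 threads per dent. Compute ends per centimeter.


Formula: EPC = (dents per 10 cm * ends per dent) / 10
Step 1: Total ends per 10 cm = 188 * 4 = 752
Step 2: EPC = 752 / 10 = 75.2 ends/cm

75.2 ends/cm


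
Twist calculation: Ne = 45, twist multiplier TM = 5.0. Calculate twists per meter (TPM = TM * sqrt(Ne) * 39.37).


Formula: TPM = TM * sqrt(Ne) * 39.37
Step 1: sqrt(Ne) = sqrt(45) = 6.7082
Step 2: TM * sqrt(Ne) = 5.0 * 6.7082 = 33.541
Step 3: TPM = 33.541 * 39.37 = 1321 twists/m

1321 twists/m


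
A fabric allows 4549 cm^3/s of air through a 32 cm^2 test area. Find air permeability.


Formula: Air Permeability = Airflow / Test Area
AP = 4549 cm^3/s / 32 cm^2
AP = 142.2 cm^3/s/cm^2

142.2 cm^3/s/cm^2


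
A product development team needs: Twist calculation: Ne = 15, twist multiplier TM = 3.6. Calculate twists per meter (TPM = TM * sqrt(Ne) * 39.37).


Formula: TPM = TM * sqrt(Ne) * 39.37
Step 1: sqrt(Ne) = sqrt(15) = 3.873
Step 2: TM * sqrt(Ne) = 3.6 * 3.873 = 13.9428
Step 3: TPM = 13.9428 * 39.37 = 549 twists/m

549 twists/m


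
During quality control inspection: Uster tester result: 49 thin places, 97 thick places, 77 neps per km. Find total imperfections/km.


Formula: Total = thin places + thick places + neps
Total = 49 + 97 + 77
Total = 223 imperfections/km

223 imperfections/km


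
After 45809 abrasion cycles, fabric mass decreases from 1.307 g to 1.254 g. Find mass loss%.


Formula: Mass loss% = ((m_before - m_after) / m_before) * 100
Step 1: Mass loss = 1.307 - 1.254 = 0.053 g
Step 2: Ratio = 0.053 / 1.307 = 0.0405509
Step 3: Mass loss% = 0.0405509 * 100 = 4.05509% ≈ 4.06%

4.06%


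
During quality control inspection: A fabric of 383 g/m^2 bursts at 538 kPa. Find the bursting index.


Formula: Bursting Index = Bursting Strength / Fabric GSM
BI = 538 kPa / 383 g/m^2
BI = 1.405 kPa/(g/m^2)

1.405 kPa/(g/m^2)


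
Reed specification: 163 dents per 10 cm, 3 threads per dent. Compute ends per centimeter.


Formula: EPC = (dents per 10 cm * ends per dent) / 10
Step 1: Total ends per 10 cm = 163 * 3 = 489
Step 2: EPC = 489 / 10 = 48.9 ends/cm

48.9 ends/cm


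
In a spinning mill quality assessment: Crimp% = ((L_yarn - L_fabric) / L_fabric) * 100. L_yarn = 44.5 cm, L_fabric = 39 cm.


Formula: Crimp% = ((L_yarn - L_fabric) / L_fabric) * 100
Step 1: Extension = 44.5 - 39 = 5.5 cm
Step 2: Crimp% = (5.5 / 39) * 100
Step 3: Crimp% = 0.141026 * 100 = 14.1026% ≈ 14.1%

14.1%


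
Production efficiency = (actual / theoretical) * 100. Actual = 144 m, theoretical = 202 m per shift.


Formula: Efficiency% = (Actual output / Theoretical output) * 100
Efficiency% = (144 / 202) * 100
Efficiency% = 0.712871 * 100 = 71.2871% ≈ 71.3%

71.3%


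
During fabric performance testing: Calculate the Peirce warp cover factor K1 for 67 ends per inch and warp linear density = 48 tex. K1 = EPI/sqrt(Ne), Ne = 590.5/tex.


Formula: K1 = EPI / sqrt(Ne), with Ne = 590.5 / tex_warp
Step 1: Ne = 590.5 / 48 = 12.302
Step 2: sqrt(Ne) = sqrt(12.302) = 3.5074
Step 3: K1 = 67 / 3.5074 = 19.1

19.1


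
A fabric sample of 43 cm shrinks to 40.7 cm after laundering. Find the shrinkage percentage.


Formula: Shrinkage% = ((L_before - L_after) / L_before) * 100
Step 1: Shrinkage = 43 - 40.7 = 2.3 cm
Step 2: Shrinkage% = (2.3 / 43) * 100
Step 3: Shrinkage% = 0.053488 * 100 = 5.3488% ≈ 5.3%

5.3%


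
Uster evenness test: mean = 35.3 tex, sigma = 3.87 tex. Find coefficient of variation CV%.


Formula: CV% = (standard deviation / mean) * 100
Step 1: Ratio = 3.87 / 35.3 = 0.109632
Step 2: CV% = 0.109632 * 100 = 10.9632% ≈ 11.0%

11.0%


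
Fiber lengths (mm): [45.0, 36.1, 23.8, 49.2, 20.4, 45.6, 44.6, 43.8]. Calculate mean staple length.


Formula: Mean = sum of lengths / count
Sum = 45.0 + 36.1 + 23.8 + 49.2 + 20.4 + 45.6 + 44.6 + 43.8
Sum = 308.5 mm
Mean = 308.5 / 8 = 38.56 mm

38.56 mm


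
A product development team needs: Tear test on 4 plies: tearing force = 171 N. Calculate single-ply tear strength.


Formula: Per-ply strength = Total force / Number of plies
Per-ply = 171 N / 4
Per-ply = 42.75 N

42.75 N


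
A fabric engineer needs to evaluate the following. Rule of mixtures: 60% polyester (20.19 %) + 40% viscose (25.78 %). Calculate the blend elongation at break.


Formula: Blend property = (fraction_A * property_A) + (fraction_B * property_B)
Step 1: Contribution A = 60/100 * 20.19 % = 12.114 %
Step 2: Contribution B = 40/100 * 25.78 % = 10.312 %
Step 3: Blend elongation at break = 12.114 + 10.312 = 22.426 %

22.426 %


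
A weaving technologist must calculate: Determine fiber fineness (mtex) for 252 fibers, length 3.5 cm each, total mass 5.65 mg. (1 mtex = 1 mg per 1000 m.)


Formula: fineness (mtex) = mass (mg) / total length (km) = (mass_mg / total_length_m) * 1000
Step 1: Convert fiber length: 3.5 cm = 0.035 m
Step 2: Total fiber length = 252 * 0.035 = 8.82 m
Step 3: Linear density = 5.65 mg / 8.82 m = 0.6406 mg/m
Step 4: fineness = 0.6406 * 1000 = 640.6 mtex

640.6 mtex


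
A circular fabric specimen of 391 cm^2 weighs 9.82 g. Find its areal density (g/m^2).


Formula: GSM = mass_g / area_m2
Step 1: Convert area: 391 cm^2 = 391 / 10000 = 0.0391 m^2
Step 2: GSM = 9.82 g / 0.0391 m^2 = 251.2 g/m^2

251.2 g/m^2


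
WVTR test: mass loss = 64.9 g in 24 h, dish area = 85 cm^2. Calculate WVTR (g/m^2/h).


Formula: WVTR = mass_loss / (area * time)
Step 1: Convert area: 85 cm^2 = 0.0085 m^2
Step 2: WVTR = 64.9 g / (0.0085 m^2 * 24 h)
Step 3: WVTR = 64.9 / 0.204 = 318.1 g/m^2/h

318.1 g/m^2/h


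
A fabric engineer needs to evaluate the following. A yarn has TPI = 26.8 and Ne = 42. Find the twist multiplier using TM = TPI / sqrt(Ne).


Formula: TM = TPI / sqrt(Ne)
Step 1: sqrt(Ne) = sqrt(42) = 6.4807
Step 2: TM = 26.8 / 6.4807 = 4.14

4.14 TM


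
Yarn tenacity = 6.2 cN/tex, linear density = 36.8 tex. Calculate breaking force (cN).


Formula: Breaking force = Tenacity * Linear density
F = 6.2 cN/tex * 36.8 tex
F = 228.16 cN

228.16 cN


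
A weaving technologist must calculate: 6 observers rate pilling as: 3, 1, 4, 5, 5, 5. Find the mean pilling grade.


Formula: Mean = sum / count
Sum = 3 + 1 + 4 + 5 + 5 + 5 = 23
Mean = 23 / 6 = 3.8

3.8


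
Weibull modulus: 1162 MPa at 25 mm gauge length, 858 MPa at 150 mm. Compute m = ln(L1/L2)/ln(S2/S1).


Formula: m = ln(L1/L2) / ln(S2/S1)
Step 1: ln(L1/L2) = ln(25/150) = -1.79176
Step 2: S2/S1 = 858/1162 = 0.73838
Step 3: ln(S2/S1) = ln(0.73838) = -0.30330
Step 4: m = -1.79176 / -0.30330 = 5.91

5.91 (Weibull m)


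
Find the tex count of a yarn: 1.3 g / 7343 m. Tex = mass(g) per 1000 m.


Formula: Tex = (mass_g / length_m) * 1000
Substituting: Tex = (1.3 / 7343) * 1000
Intermediate: 1.3 / 7343 = 0.00017704 g/m
Tex = 0.00017704 * 1000 = 0.18 tex

0.18 tex


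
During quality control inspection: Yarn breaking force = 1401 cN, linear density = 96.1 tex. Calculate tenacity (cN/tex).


Formula: Tenacity = Breaking force / Linear density
Tenacity = 1401 cN / 96.1 tex
Tenacity = 14.58 cN/tex

14.58 cN/tex


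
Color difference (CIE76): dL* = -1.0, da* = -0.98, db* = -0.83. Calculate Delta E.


Formula: Delta E = sqrt(dL*^2 + da*^2 + db*^2)
Step 1: dL*^2 = (-1.0)^2 = 1.0
Step 2: da*^2 = (-0.98)^2 = 0.9604
Step 3: db*^2 = (-0.83)^2 = 0.6889
Step 4: Sum = 1.0 + 0.9604 + 0.6889 = 2.6493
Step 5: Delta E = sqrt(2.6493) = 1.63

1.63 Delta E


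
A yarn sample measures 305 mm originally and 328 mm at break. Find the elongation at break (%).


Formula: Elongation (%) = ((L_break - L0) / L0) * 100
Step 1: Extension = 328 - 305 = 23 mm
Step 2: Elongation = (23 / 305) * 100
Step 3: Elongation = 0.07541 * 100 = 7.541% ≈ 7.5%

7.5%


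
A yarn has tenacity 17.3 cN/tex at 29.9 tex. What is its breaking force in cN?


Formula: Breaking force = Tenacity * Linear density
F = 17.3 cN/tex * 29.9 tex
F = 517.27 cN

517.27 cN


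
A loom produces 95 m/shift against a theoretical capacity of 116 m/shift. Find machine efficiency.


Formula: Efficiency% = (Actual output / Theoretical output) * 100
Efficiency% = (95 / 116) * 100
Efficiency% = 0.818966 * 100 = 81.8966% ≈ 81.9%

81.9%


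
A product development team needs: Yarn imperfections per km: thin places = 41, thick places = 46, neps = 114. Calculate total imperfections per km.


Formula: Total = thin places + thick places + neps
Total = 41 + 46 + 114
Total = 201 imperfections/km

201 imperfections/km


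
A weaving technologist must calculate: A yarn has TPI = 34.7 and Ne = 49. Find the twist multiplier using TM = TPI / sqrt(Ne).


Formula: TM = TPI / sqrt(Ne)
Step 1: sqrt(Ne) = sqrt(49) = 7
Step 2: TM = 34.7 / 7 = 4.96

4.96 TM


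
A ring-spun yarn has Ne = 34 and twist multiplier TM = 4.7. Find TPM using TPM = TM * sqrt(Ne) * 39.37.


Formula: TPM = TM * sqrt(Ne) * 39.37
Step 1: sqrt(Ne) = sqrt(34) = 5.831
Step 2: TM * sqrt(Ne) = 4.7 * 5.831 = 27.4057
Step 3: TPM = 27.4057 * 39.37 = 1079 twists/m

1079 twists/m


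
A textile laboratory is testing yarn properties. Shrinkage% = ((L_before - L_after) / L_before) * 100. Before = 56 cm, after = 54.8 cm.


Formula: Shrinkage% = ((L_before - L_after) / L_before) * 100
Step 1: Shrinkage = 56 - 54.8 = 1.2 cm
Step 2: Shrinkage% = (1.2 / 56) * 100
Step 3: Shrinkage% = 0.021429 * 100 = 2.1429% ≈ 2.1%

2.1%


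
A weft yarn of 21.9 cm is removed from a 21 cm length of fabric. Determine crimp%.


Formula: Crimp% = ((L_yarn - L_fabric) / L_fabric) * 100
Step 1: Extension = 21.9 - 21 = 0.9 cm
Step 2: Crimp% = (0.9 / 21) * 100
Step 3: Crimp% = 0.042857 * 100 = 4.2857% ≈ 4.3%

4.3%


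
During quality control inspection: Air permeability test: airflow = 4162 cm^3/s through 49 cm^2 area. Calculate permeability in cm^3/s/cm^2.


Formula: Air Permeability = Airflow / Test Area
AP = 4162 cm^3/s / 49 cm^2
AP = 84.9 cm^3/s/cm^2

84.9 cm^3/s/cm^2


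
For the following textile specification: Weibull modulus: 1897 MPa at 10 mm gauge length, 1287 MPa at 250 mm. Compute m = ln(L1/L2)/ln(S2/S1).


Formula: m = ln(L1/L2) / ln(S2/S1)
Step 1: ln(L1/L2) = ln(10/250) = -3.21888
Step 2: S2/S1 = 1287/1897 = 0.67844
Step 3: ln(S2/S1) = ln(0.67844) = -0.38796
Step 4: m = -3.21888 / -0.38796 = 8.30

8.30 (Weibull m)
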